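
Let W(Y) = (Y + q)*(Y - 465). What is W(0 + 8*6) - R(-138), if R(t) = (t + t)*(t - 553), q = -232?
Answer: -113988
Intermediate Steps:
R(t) = 2*t*(-553 + t) (R(t) = (2*t)*(-553 + t) = 2*t*(-553 + t))
W(Y) = (-465 + Y)*(-232 + Y) (W(Y) = (Y - 232)*(Y - 465) = (-232 + Y)*(-465 + Y) = (-465 + Y)*(-232 + Y))
W(0 + 8*6) - R(-138) = (107880 + (0 + 8*6)**2 - 697*(0 + 8*6)) - 2*(-138)*(-553 - 138) = (107880 + (0 + 48)**2 - 697*(0 + 48)) - 2*(-138)*(-691) = (107880 + 48**2 - 697*48) - 1*190716 = (107880 + 2304 - 33456) - 190716 = 76728 - 190716 = -113988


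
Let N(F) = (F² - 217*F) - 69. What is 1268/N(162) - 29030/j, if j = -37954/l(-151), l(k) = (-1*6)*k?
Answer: 118055084774/170394483 ≈ 692.83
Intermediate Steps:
l(k) = -6*k
N(F) = -69 + F² - 217*F
j = -18977/453 (j = -37954/((-6*(-151))) = -37954/906 = -37954*1/906 = -18977/453 ≈ -41.892)
1268/N(162) - 29030/j = 1268/(-69 + 162² - 217*162) - 29030/(-18977/453) = 1268/(-69 + 26244 - 35154) - 29030*(-453/18977) = 1268/(-8979) + 13150590/18977 = 1268*(-1/8979) + 13150590/18977 = -1268/8979 + 13150590/18977 = 118055084774/170394483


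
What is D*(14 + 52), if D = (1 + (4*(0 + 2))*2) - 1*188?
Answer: -11286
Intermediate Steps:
D = -171 (D = (1 + (4*2)*2) - 188 = (1 + 8*2) - 188 = (1 + 16) - 188 = 17 - 188 = -171)
D*(14 + 52) = -171*(14 + 52) = -171*66 = -11286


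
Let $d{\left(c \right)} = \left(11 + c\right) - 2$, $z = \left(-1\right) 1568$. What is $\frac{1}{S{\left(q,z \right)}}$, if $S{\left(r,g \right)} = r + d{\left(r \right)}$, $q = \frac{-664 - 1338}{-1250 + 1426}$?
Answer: $- \frac{4}{55} \approx -0.072727$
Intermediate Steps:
$z = -1568$
$q = - \frac{91}{8}$ ($q = - \frac{2002}{176} = \left(-2002\right) \frac{1}{176} = - \frac{91}{8} \approx -11.375$)
$d{\left(c \right)} = 9 + c$
$S{\left(r,g \right)} = 9 + 2 r$ ($S{\left(r,g \right)} = r + \left(9 + r\right) = 9 + 2 r$)
$\frac{1}{S{\left(q,z \right)}} = \frac{1}{9 + 2 \left(- \frac{91}{8}\right)} = \frac{1}{9 - \frac{91}{4}} = \frac{1}{- \frac{55}{4}} = - \frac{4}{55}$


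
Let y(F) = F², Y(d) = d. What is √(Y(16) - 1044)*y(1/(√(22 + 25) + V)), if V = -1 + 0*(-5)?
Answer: I*√12079/529 + 24*I*√257/529 ≈ 0.93507*I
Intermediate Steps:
V = -1 (V = -1 + 0 = -1)
√(Y(16) - 1044)*y(1/(√(22 + 25) + V)) = √(16 - 1044)*(1/(√(22 + 25) - 1))² = √(-1028)*(1/(√47 - 1))² = (2*I*√257)*(1/(-1 + √47))² = (2*I*√257)/(-1 + √47)² = 2*I*√257/(-1 + √47)²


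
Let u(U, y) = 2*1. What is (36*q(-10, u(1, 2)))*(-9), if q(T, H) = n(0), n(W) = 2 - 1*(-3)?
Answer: -1620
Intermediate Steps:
u(U, y) = 2
n(W) = 5 (n(W) = 2 + 3 = 5)
q(T, H) = 5
(36*q(-10, u(1, 2)))*(-9) = (36*5)*(-9) = 180*(-9) = -1620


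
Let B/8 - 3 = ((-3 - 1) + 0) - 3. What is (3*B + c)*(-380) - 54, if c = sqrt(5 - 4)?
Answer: 36046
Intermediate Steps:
B = -32 (B = 24 + 8*(((-3 - 1) + 0) - 3) = 24 + 8*((-4 + 0) - 3) = 24 + 8*(-4 - 3) = 24 + 8*(-7) = 24 - 56 = -32)
c = 1 (c = sqrt(1) = 1)
(3*B + c)*(-380) - 54 = (3*(-32) + 1)*(-380) - 54 = (-96 + 1)*(-380) - 54 = -95*(-380) - 54 = 36100 - 54 = 36046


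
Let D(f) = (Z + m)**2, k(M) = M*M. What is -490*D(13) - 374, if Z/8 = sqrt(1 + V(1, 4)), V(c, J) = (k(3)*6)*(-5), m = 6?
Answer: 8417826 - 47040*I*sqrt(269) ≈ 8.4178e+6 - 7.7151e+5*I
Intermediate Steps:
k(M) = M**2
V(c, J) = -270 (V(c, J) = (3**2*6)*(-5) = (9*6)*(-5) = 54*(-5) = -270)
Z = 8*I*sqrt(269) (Z = 8*sqrt(1 - 270) = 8*sqrt(-269) = 8*(I*sqrt(269)) = 8*I*sqrt(269) ≈ 131.21*I)
D(f) = (6 + 8*I*sqrt(269))**2 (D(f) = (8*I*sqrt(269) + 6)**2 = (6 + 8*I*sqrt(269))**2)
-490*D(13) - 374 = -490*(-17180 + 96*I*sqrt(269)) - 374 = (8418200 - 47040*I*sqrt(269)) - 374 = 8417826 - 47040*I*sqrt(269)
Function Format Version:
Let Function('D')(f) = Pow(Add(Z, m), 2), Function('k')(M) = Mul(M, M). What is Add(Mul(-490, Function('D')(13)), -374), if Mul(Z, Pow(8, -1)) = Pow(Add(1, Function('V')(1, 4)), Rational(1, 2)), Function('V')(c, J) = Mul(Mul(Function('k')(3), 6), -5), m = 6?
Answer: Add(8417826, Mul(-47040, I, Pow(269, Rational(1, 2)))) ≈ Add(8.4178e+6, Mul(-7.7151e+5, I))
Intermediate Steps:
Function('k')(M) = Pow(M, 2)
Function('V')(c, J) = -270 (Function('V')(c, J) = Mul(Mul(Pow(3, 2), 6), -5) = Mul(Mul(9, 6), -5) = Mul(54, -5) = -270)
Z = Mul(8, I, Pow(269, Rational(1, 2))) (Z = Mul(8, Pow(Add(1, -270), Rational(1, 2))) = Mul(8, Pow(-269, Rational(1, 2))) = Mul(8, Mul(I, Pow(269, Rational(1, 2)))) = Mul(8, I, Pow(269, Rational(1, 2))) ≈ Mul(131.21, I))
Function('D')(f) = Pow(Add(6, Mul(8, I, Pow(269, Rational(1, 2)))), 2) (Function('D')(f) = Pow(Add(Mul(8, I, Pow(269, Rational(1, 2))), 6), 2) = Pow(Add(6, Mul(8, I, Pow(269, Rational(1, 2)))), 2))
Add(Mul(-490, Function('D')(13)), -374) = Add(Mul(-490, Add(-17180, Mul(96, I, Pow(269, Rational(1, 2))))), -374) = Add(Add(8418200, Mul(-47040, I, Pow(269, Rational(1, 2)))), -374) = Add(8417826, Mul(-47040, I, Pow(269, Rational(1, 2))))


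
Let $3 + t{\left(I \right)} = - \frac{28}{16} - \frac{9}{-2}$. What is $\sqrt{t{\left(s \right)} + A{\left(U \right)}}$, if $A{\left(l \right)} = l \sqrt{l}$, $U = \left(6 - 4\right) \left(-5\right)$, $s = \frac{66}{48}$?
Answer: $\frac{\sqrt{-1 - 40 i \sqrt{10}}}{2} \approx 3.9607 - 3.9921 i$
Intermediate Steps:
$s = \frac{11}{8}$ ($s = 66 \cdot \frac{1}{48} = \frac{11}{8} \approx 1.375$)
$U = -10$ ($U = 2 \left(-5\right) = -10$)
$t{\left(I \right)} = - \frac{1}{4}$ ($t{\left(I \right)} = -3 - \left(- \frac{9}{2} + \frac{7}{4}\right) = -3 - - \frac{11}{4} = -3 + \left(- \frac{7}{4} + \frac{9}{2}\right) = -3 + \frac{11}{4} = - \frac{1}{4}$)
$A{\left(l \right)} = l^{\frac{3}{2}}$
$\sqrt{t{\left(s \right)} + A{\left(U \right)}} = \sqrt{- \frac{1}{4} + \left(-10\right)^{\frac{3}{2}}} = \sqrt{- \frac{1}{4} - 10 i \sqrt{10}}$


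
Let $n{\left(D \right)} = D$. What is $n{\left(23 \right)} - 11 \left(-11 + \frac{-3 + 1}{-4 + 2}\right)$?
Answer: $133$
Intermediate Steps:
$n{\left(23 \right)} - 11 \left(-11 + \frac{-3 + 1}{-4 + 2}\right) = 23 - 11 \left(-11 + \frac{-3 + 1}{-4 + 2}\right) = 23 - 11 \left(-11 - \frac{2}{-2}\right) = 23 - 11 \left(-11 - -1\right) = 23 - 11 \left(-11 + 1\right) = 23 - -110 = 23 + 110 = 133$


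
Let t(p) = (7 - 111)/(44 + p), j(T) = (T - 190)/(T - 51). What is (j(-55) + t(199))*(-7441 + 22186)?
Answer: 238431565/8586 ≈ 27770.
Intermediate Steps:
j(T) = (-190 + T)/(-51 + T)
t(p) = -104/(44 + p)
(j(-55) + t(199))*(-7441 + 22186) = ((-190 - 55)/(-51 - 55) - 104/(44 + 199))*(-7441 + 22186) = (-245/(-106) - 104/243)*14745 = (-1/106*(-245) - 104*1/243)*14745 = (245/106 - 104/243)*14745 = (48511/25758)*14745 = 238431565/8586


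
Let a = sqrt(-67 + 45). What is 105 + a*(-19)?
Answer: 105 - 19*I*sqrt(22) ≈ 105.0 - 89.118*I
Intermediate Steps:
a = I*sqrt(22) (a = sqrt(-22) = I*sqrt(22) ≈ 4.6904*I)
105 + a*(-19) = 105 + (I*sqrt(22))*(-19) = 105 - 19*I*sqrt(22)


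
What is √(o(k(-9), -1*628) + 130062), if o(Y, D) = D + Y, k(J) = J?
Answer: 5*√5177 ≈ 359.76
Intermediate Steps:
√(o(k(-9), -1*628) + 130062) = √((-1*628 - 9) + 130062) = √((-628 - 9) + 130062) = √(-637 + 130062) = √129425 = 5*√5177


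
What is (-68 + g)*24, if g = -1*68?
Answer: -3264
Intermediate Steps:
g = -68
(-68 + g)*24 = (-68 - 68)*24 = -136*24 = -3264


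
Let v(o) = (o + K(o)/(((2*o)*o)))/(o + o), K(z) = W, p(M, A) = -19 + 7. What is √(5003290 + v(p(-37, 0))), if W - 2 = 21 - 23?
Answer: √20013162/2 ≈ 2236.8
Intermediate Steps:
p(M, A) = -12
W = 0 (W = 2 + (21 - 23) = 2 - 2 = 0)
K(z) = 0
v(o) = ½ (v(o) = (o + 0/(((2*o)*o)))/(o + o) = (o + 0/((2*o²)))/((2*o)) = (o + 0*(1/(2*o²)))*(1/(2*o)) = (o + 0)*(1/(2*o)) = o*(1/(2*o)) = ½)
√(5003290 + v(p(-37, 0))) = √(5003290 + ½) = √(10006581/2) = √20013162/2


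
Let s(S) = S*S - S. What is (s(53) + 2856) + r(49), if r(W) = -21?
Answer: 5591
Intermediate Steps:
s(S) = S² - S
(s(53) + 2856) + r(49) = (53*(-1 + 53) + 2856) - 21 = (53*52 + 2856) - 21 = (2756 + 2856) - 21 = 5612 - 21 = 5591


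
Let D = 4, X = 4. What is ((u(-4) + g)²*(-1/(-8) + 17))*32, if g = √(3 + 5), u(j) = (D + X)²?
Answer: 2248992 + 140288*√2 ≈ 2.4474e+6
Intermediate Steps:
u(j) = 64 (u(j) = (4 + 4)² = 8² = 64)
g = 2*√2 (g = √8 = 2*√2 ≈ 2.8284)
((u(-4) + g)²*(-1/(-8) + 17))*32 = ((64 + 2*√2)²*(-1/(-8) + 17))*32 = ((64 + 2*√2)²*(-1*(-⅛) + 17))*32 = ((64 + 2*√2)²*(⅛ + 17))*32 = ((64 + 2*√2)²*(137/8))*32 = (137*(64 + 2*√2)²/8)*32 = 548*(64 + 2*√2)²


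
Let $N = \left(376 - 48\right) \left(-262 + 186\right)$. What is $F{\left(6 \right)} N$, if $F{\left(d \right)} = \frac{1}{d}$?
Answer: $- \frac{12464}{3} \approx -4154.7$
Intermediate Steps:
$N = -24928$ ($N = 328 \left(-76\right) = -24928$)
$F{\left(6 \right)} N = \frac{1}{6} \left(-24928\right) = - \frac{12464}{3}$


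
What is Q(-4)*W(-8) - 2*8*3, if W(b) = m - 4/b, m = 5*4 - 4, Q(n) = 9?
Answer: 201/2 ≈ 100.50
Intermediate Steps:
m = 16 (m = 20 - 4 = 16)
W(b) = 16 - 4/b
Q(-4)*W(-8) - 2*8*3 = 9*(16 - 4/(-8)) - 2*8*3 = 9*(16 - 4*(-1/8)) - 16*3 = 9*(16 + 1/2) - 48 = 9*(33/2) - 48 = 297/2 - 48 = 201/2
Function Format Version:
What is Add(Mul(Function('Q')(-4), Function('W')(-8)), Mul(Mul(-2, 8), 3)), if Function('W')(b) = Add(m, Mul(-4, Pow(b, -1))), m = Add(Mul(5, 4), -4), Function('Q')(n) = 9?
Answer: Rational(201, 2) ≈ 100.50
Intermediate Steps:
m = 16 (m = Add(20, -4) = 16)
Function('W')(b) = Add(16, Mul(-4, Pow(b, -1)))
Add(Mul(Function('Q')(-4), Function('W')(-8)), Mul(Mul(-2, 8), 3)) = Add(Mul(9, Add(16, Mul(-4, Pow(-8, -1)))), Mul(Mul(-2, 8), 3)) = Add(Mul(9, Add(16, Mul(-4, Rational(-1, 8)))), Mul(-16, 3)) = Add(Mul(9, Add(16, Rational(1, 2))), -48) = Add(Mul(9, Rational(33, 2)), -48) = Add(Rational(297, 2), -48) = Rational(201, 2)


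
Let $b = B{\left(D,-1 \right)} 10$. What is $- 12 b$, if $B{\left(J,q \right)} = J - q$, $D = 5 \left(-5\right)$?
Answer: $2880$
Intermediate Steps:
$D = -25$
$b = -240$ ($b = \left(-25 - -1\right) 10 = \left(-25 + 1\right) 10 = \left(-24\right) 10 = -240$)
$- 12 b = \left(-12\right) \left(-240\right) = 2880$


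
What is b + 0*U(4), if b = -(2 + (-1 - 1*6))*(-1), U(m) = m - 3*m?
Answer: -5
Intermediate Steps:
U(m) = -2*m
b = -5 (b = -(2 + (-1 - 6))*(-1) = -(2 - 7)*(-1) = -(-5)*(-1) = -1*5 = -5)
b + 0*U(4) = -5 + 0*(-2*4) = -5 + 0*(-8) = -5 + 0 = -5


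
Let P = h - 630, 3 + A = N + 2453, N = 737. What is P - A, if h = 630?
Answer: -3187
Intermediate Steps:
A = 3187 (A = -3 + (737 + 2453) = -3 + 3190 = 3187)
P = 0 (P = 630 - 630 = 0)
P - A = 0 - 1*3187 = 0 - 3187 = -3187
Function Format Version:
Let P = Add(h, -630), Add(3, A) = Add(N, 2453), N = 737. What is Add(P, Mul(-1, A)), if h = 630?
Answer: -3187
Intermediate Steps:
A = 3187 (A = Add(-3, Add(737, 2453)) = Add(-3, 3190) = 3187)
P = 0 (P = Add(630, -630) = 0)
Add(P, Mul(-1, A)) = Add(0, Mul(-1, 3187)) = Add(0, -3187) = -3187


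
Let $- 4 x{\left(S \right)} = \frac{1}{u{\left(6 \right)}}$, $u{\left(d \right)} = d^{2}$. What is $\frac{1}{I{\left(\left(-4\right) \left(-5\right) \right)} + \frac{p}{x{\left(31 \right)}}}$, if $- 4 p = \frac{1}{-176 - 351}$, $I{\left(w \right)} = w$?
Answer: $\frac{527}{10504} \approx 0.050171$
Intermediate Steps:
$p = \frac{1}{2108}$ ($p = - \frac{1}{4 \left(-176 - 351\right)} = - \frac{1}{4 \left(-527\right)} = \left(- \frac{1}{4}\right) \left(- \frac{1}{527}\right) = \frac{1}{2108} \approx 0.00047438$)
$x{\left(S \right)} = - \frac{1}{144}$ ($x{\left(S \right)} = - \frac{1}{4 \cdot 6^{2}} = - \frac{1}{4 \cdot 36} = \left(- \frac{1}{4}\right) \frac{1}{36} = - \frac{1}{144}$)
$\frac{1}{I{\left(\left(-4\right) \left(-5\right) \right)} + \frac{p}{x{\left(31 \right)}}} = \frac{1}{\left(-4\right) \left(-5\right) + \frac{1}{2108 \left(- \frac{1}{144}\right)}} = \frac{1}{20 + \frac{1}{2108} \left(-144\right)} = \frac{1}{20 - \frac{36}{527}} = \frac{1}{\frac{10504}{527}} = \frac{527}{10504}$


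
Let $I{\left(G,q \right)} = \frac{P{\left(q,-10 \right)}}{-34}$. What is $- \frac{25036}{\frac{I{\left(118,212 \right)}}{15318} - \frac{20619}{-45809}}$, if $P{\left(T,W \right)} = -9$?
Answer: $- \frac{66367311807632}{1193226101} \approx -55620.0$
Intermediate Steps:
$I{\left(G,q \right)} = \frac{9}{34}$ ($I{\left(G,q \right)} = - \frac{9}{-34} = \left(-9\right) \left(- \frac{1}{34}\right) = \frac{9}{34}$)
$- \frac{25036}{\frac{I{\left(118,212 \right)}}{15318} - \frac{20619}{-45809}} = - \frac{25036}{\frac{9}{34 \cdot 15318} - \frac{20619}{-45809}} = - \frac{25036}{\frac{9}{34} \cdot \frac{1}{15318} - - \frac{20619}{45809}} = - \frac{25036}{\frac{1}{57868} + \frac{20619}{45809}} = - \frac{25036}{\frac{1193226101}{2650875212}} = \left(-25036\right) \frac{2650875212}{1193226101} = - \frac{66367311807632}{1193226101}$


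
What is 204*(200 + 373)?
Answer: 116892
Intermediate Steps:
204*(200 + 373) = 204*573 = 116892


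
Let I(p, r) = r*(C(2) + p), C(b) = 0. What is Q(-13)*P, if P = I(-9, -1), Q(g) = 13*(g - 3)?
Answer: -1872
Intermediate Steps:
Q(g) = -39 + 13*g (Q(g) = 13*(-3 + g) = -39 + 13*g)
I(p, r) = p*r (I(p, r) = r*(0 + p) = r*p = p*r)
P = 9 (P = -9*(-1) = 9)
Q(-13)*P = (-39 + 13*(-13))*9 = (-39 - 169)*9 = -208*9 = -1872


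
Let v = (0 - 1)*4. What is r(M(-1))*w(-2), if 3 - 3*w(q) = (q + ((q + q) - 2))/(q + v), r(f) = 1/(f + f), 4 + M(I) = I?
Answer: -1/18 ≈ -0.055556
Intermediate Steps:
M(I) = -4 + I
r(f) = 1/(2*f)
v = -4 (v = -1*4 = -4)
w(q) = 1 - (-2 + 3*q)/(3*(-4 + q)) (w(q) = 1 - (q + ((q + q) - 2))/(3*(q - 4)) = 1 - (q + (2*q - 2))/(3*(-4 + q)) = 1 - (q + (-2 + 2*q))/(3*(-4 + q)) = 1 - (-2 + 3*q)/(3*(-4 + q)))
r(M(-1))*w(-2) = (1/(2*(-4 - 1)))*(-10/(-12 + 3*(-2))) = ((½)/(-5))*(-10/(-12 - 6)) = ((½)*(-⅕))*(-10/(-18)) = -(-1)*(-1)/18 = -⅒*5/9 = -1/18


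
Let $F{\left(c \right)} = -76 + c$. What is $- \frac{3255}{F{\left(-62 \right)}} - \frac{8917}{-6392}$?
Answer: $\frac{3672751}{147016} \approx 24.982$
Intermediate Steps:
$- \frac{3255}{F{\left(-62 \right)}} - \frac{8917}{-6392} = - \frac{3255}{-76 - 62} - \frac{8917}{-6392} = - \frac{3255}{-138} - - \frac{8917}{6392} = \left(-3255\right) \left(- \frac{1}{138}\right) + \frac{8917}{6392} = \frac{1085}{46} + \frac{8917}{6392} = \frac{3672751}{147016}$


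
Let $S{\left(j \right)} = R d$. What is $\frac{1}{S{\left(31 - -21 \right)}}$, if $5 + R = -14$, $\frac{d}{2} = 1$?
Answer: $- \frac{1}{38} \approx -0.026316$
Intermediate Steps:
$d = 2$ ($d = 2 \cdot 1 = 2$)
$R = -19$ ($R = -5 - 14 = -19$)
$S{\left(j \right)} = -38$ ($S{\left(j \right)} = \left(-19\right) 2 = -38$)
$\frac{1}{S{\left(31 - -21 \right)}} = \frac{1}{-38} = - \frac{1}{38}$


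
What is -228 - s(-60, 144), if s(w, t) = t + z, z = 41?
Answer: -413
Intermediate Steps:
s(w, t) = 41 + t (s(w, t) = t + 41 = 41 + t)
-228 - s(-60, 144) = -228 - (41 + 144) = -228 - 1*185 = -228 - 185 = -413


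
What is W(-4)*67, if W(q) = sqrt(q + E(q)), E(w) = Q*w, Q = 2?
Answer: 134*I*sqrt(3) ≈ 232.09*I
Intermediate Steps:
E(w) = 2*w
W(q) = sqrt(3)*sqrt(q) (W(q) = sqrt(q + 2*q) = sqrt(3*q) = sqrt(3)*sqrt(q))
W(-4)*67 = (sqrt(3)*sqrt(-4))*67 = (sqrt(3)*(2*I))*67 = (2*I*sqrt(3))*67 = 134*I*sqrt(3)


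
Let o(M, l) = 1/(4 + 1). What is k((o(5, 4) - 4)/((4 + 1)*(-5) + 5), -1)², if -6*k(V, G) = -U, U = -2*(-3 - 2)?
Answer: 25/9 ≈ 2.7778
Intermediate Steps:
o(M, l) = ⅕ (o(M, l) = 1/5 = ⅕)
U = 10 (U = -2*(-5) = 10)
k(V, G) = 5/3 (k(V, G) = -(-1)*10/6 = -⅙*(-10) = 5/3)
k((o(5, 4) - 4)/((4 + 1)*(-5) + 5), -1)² = (5/3)² = 25/9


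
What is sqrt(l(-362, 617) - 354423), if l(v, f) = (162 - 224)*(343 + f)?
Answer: I*sqrt(413943) ≈ 643.38*I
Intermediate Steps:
l(v, f) = -21266 - 62*f (l(v, f) = -62*(343 + f) = -21266 - 62*f)
sqrt(l(-362, 617) - 354423) = sqrt((-21266 - 62*617) - 354423) = sqrt((-21266 - 38254) - 354423) = sqrt(-59520 - 354423) = sqrt(-413943) = I*sqrt(413943)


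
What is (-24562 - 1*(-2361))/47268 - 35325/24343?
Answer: -2210181043/1150644924 ≈ -1.9208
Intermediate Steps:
(-24562 - 1*(-2361))/47268 - 35325/24343 = (-24562 + 2361)*(1/47268) - 35325*1/24343 = -22201*1/47268 - 35325/24343 = -22201/47268 - 35325/24343 = -2210181043/1150644924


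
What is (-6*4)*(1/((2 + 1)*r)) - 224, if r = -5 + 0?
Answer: -1112/5 ≈ -222.40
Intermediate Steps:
r = -5
(-6*4)*(1/((2 + 1)*r)) - 224 = (-6*4)*(1/((2 + 1)*(-5))) - 224 = -24*(-1)/(3*5) - 224 = -8*(-1)/5 - 224 = -24*(-1/15) - 224 = 8/5 - 224 = -1112/5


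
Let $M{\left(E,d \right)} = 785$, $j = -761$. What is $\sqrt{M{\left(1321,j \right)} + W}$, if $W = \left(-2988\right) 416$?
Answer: $i \sqrt{1242223} \approx 1114.6 i$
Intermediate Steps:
$W = -1243008$
$\sqrt{M{\left(1321,j \right)} + W} = \sqrt{785 - 1243008} = \sqrt{-1242223} = i \sqrt{1242223}$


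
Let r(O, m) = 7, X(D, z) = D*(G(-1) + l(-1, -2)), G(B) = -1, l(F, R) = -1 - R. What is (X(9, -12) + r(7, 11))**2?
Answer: 49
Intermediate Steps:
X(D, z) = 0 (X(D, z) = D*(-1 + (-1 - 1*(-2))) = D*(-1 + (-1 + 2)) = D*(-1 + 1) = D*0 = 0)
(X(9, -12) + r(7, 11))**2 = (0 + 7)**2 = 7**2 = 49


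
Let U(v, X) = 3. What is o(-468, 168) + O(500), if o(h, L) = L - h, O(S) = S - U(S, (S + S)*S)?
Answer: 1133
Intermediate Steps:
O(S) = -3 + S (O(S) = S - 1*3 = S - 3 = -3 + S)
o(-468, 168) + O(500) = (168 - 1*(-468)) + (-3 + 500) = (168 + 468) + 497 = 636 + 497 = 1133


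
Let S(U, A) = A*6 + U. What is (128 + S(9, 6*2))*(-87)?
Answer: -18183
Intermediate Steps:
S(U, A) = U + 6*A (S(U, A) = 6*A + U = U + 6*A)
(128 + S(9, 6*2))*(-87) = (128 + (9 + 6*(6*2)))*(-87) = (128 + (9 + 6*12))*(-87) = (128 + (9 + 72))*(-87) = (128 + 81)*(-87) = 209*(-87) = -18183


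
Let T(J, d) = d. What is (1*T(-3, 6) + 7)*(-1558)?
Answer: -20254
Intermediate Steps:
(1*T(-3, 6) + 7)*(-1558) = (1*6 + 7)*(-1558) = (6 + 7)*(-1558) = 13*(-1558) = -20254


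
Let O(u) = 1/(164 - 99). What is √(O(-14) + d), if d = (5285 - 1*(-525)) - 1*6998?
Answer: I*√5019235/65 ≈ 34.467*I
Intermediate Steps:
O(u) = 1/65
d = -1188 (d = (5285 + 525) - 6998 = 5810 - 6998 = -1188)
√(O(-14) + d) = √(1/65 - 1188) = √(-77219/65) = I*√5019235/65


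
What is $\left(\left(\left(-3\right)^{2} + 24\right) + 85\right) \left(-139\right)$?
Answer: $-16402$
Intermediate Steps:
$\left(\left(\left(-3\right)^{2} + 24\right) + 85\right) \left(-139\right) = \left(\left(9 + 24\right) + 85\right) \left(-139\right) = \left(33 + 85\right) \left(-139\right) = 118 \left(-139\right) = -16402$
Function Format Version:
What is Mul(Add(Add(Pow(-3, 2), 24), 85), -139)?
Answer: -16402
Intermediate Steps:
Mul(Add(Add(Pow(-3, 2), 24), 85), -139) = Mul(Add(Add(9, 24), 85), -139) = Mul(Add(33, 85), -139) = Mul(118, -139) = -16402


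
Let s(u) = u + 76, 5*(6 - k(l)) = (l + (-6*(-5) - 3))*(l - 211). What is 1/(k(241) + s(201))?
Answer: -1/1325 ≈ -0.00075472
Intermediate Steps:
k(l) = 6 - (-211 + l)*(27 + l)/5 (k(l) = 6 - (l + (-6*(-5) - 3))*(l - 211)/5 = 6 - (l + (30 - 3))*(-211 + l)/5 = 6 - (l + 27)*(-211 + l)/5 = 6 - (27 + l)*(-211 + l)/5 = 6 - (-211 + l)*(27 + l)/5)
s(u) = 76 + u
1/(k(241) + s(201)) = 1/((5727/5 - ⅕*241² + (184/5)*241) + (76 + 201)) = 1/((5727/5 - ⅕*58081 + 44344/5) + 277) = 1/((5727/5 - 58081/5 + 44344/5) + 277) = 1/(-1602 + 277) = 1/(-1325) = -1/1325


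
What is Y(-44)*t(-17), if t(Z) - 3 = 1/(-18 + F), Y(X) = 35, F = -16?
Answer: 3535/34 ≈ 103.97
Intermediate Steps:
t(Z) = 101/34 (t(Z) = 3 + 1/(-18 - 16) = 3 + 1/(-34) = 3 - 1/34 = 101/34)
Y(-44)*t(-17) = 35*(101/34) = 3535/34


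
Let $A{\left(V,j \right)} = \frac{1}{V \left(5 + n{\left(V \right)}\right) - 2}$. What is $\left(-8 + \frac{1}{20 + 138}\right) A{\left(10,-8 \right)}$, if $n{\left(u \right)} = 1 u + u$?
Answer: $- \frac{1263}{39184} \approx -0.032233$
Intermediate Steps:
$n{\left(u \right)} = 2 u$ ($n{\left(u \right)} = u + u = 2 u$)
$A{\left(V,j \right)} = \frac{1}{-2 + V \left(5 + 2 V\right)}$ ($A{\left(V,j \right)} = \frac{1}{V \left(5 + 2 V\right) - 2} = \frac{1}{-2 + V \left(5 + 2 V\right)}$)
$\left(-8 + \frac{1}{20 + 138}\right) A{\left(10,-8 \right)} = \frac{-8 + \frac{1}{20 + 138}}{-2 + 2 \cdot 10^{2} + 5 \cdot 10} = \frac{-8 + \frac{1}{158}}{-2 + 2 \cdot 100 + 50} = \frac{-8 + \frac{1}{158}}{-2 + 200 + 50} = - \frac{1263}{158 \cdot 248} = \left(- \frac{1263}{158}\right) \frac{1}{248} = - \frac{1263}{39184}$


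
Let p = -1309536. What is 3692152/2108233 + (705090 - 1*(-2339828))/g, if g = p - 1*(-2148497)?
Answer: 9516968143966/1768725265913 ≈ 5.3807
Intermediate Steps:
g = 838961 (g = -1309536 - 1*(-2148497) = -1309536 + 2148497 = 838961)
3692152/2108233 + (705090 - 1*(-2339828))/g = 3692152/2108233 + (705090 - 1*(-2339828))/838961 = 3692152*(1/2108233) + (705090 + 2339828)*(1/838961) = 3692152/2108233 + 3044918*(1/838961) = 3692152/2108233 + 3044918/838961 = 9516968143966/1768725265913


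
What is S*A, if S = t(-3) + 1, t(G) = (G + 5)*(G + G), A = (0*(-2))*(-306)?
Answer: 0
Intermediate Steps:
A = 0 (A = 0*(-306) = 0)
t(G) = 2*G*(5 + G) (t(G) = (5 + G)*(2*G) = 2*G*(5 + G))
S = -11 (S = 2*(-3)*(5 - 3) + 1 = 2*(-3)*2 + 1 = -12 + 1 = -11)
S*A = -11*0 = 0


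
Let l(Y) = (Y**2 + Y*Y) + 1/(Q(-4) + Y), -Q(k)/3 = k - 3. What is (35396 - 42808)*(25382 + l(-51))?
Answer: -3400325414/15 ≈ -2.2669e+8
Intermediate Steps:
Q(k) = 9 - 3*k (Q(k) = -3*(k - 3) = -3*(-3 + k) = 9 - 3*k)
l(Y) = 1/(21 + Y) + 2*Y**2 (l(Y) = (Y**2 + Y*Y) + 1/((9 - 3*(-4)) + Y) = (Y**2 + Y**2) + 1/((9 + 12) + Y) = 2*Y**2 + 1/(21 + Y) = 1/(21 + Y) + 2*Y**2)
(35396 - 42808)*(25382 + l(-51)) = (35396 - 42808)*(25382 + (1 + 2*(-51)**3 + 42*(-51)**2)/(21 - 51)) = -7412*(25382 + (1 + 2*(-132651) + 42*2601)/(-30)) = -7412*(25382 - (1 - 265302 + 109242)/30) = -7412*(25382 - 1/30*(-156059)) = -7412*(25382 + 156059/30) = -7412*917519/30 = -3400325414/15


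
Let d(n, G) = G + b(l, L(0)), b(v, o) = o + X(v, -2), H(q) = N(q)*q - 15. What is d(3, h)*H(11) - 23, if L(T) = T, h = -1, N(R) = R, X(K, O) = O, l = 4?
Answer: -341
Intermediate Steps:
H(q) = -15 + q² (H(q) = q*q - 15 = q² - 15 = -15 + q²)
b(v, o) = -2 + o (b(v, o) = o - 2 = -2 + o)
d(n, G) = -2 + G (d(n, G) = G + (-2 + 0) = G - 2 = -2 + G)
d(3, h)*H(11) - 23 = (-2 - 1)*(-15 + 11²) - 23 = -3*(-15 + 121) - 23 = -3*106 - 23 = -318 - 23 = -341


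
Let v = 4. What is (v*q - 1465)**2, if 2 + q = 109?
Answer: 1075369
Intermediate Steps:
q = 107 (q = -2 + 109 = 107)
(v*q - 1465)**2 = (4*107 - 1465)**2 = (428 - 1465)**2 = (-1037)**2 = 1075369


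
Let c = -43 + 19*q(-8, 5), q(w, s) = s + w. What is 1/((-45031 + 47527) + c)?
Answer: 1/2396 ≈ 0.00041736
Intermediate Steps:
c = -100 (c = -43 + 19*(5 - 8) = -43 + 19*(-3) = -43 - 57 = -100)
1/((-45031 + 47527) + c) = 1/((-45031 + 47527) - 100) = 1/(2496 - 100) = 1/2396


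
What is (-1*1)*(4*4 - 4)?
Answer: -12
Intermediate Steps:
(-1*1)*(4*4 - 4) = -(16 - 4) = -1*12 = -12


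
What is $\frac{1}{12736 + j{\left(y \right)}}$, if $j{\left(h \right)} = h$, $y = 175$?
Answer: $\frac{1}{12911} \approx 7.7453 \cdot 10^{-5}$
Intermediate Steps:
$\frac{1}{12736 + j{\left(y \right)}} = \frac{1}{12736 + 175} = \frac{1}{12911}$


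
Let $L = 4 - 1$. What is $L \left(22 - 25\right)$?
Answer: $-9$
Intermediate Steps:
$L = 3$ ($L = 4 - 1 = 3$)
$L \left(22 - 25\right) = 3 \left(22 - 25\right) = 3 \left(-3\right) = -9$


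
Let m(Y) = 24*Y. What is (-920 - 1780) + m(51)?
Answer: -1476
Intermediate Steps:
(-920 - 1780) + m(51) = (-920 - 1780) + 24*51 = -2700 + 1224 = -1476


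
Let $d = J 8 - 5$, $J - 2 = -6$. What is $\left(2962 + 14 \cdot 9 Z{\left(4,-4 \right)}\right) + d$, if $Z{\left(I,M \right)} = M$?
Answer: $2421$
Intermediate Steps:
$J = -4$ ($J = 2 - 6 = -4$)
$d = -37$ ($d = \left(-4\right) 8 - 5 = -32 - 5 = -37$)
$\left(2962 + 14 \cdot 9 Z{\left(4,-4 \right)}\right) + d = \left(2962 + 14 \cdot 9 \left(-4\right)\right) - 37 = \left(2962 + 126 \left(-4\right)\right) - 37 = \left(2962 - 504\right) - 37 = 2458 - 37 = 2421$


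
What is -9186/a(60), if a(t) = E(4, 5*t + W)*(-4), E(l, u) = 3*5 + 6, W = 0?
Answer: 1531/14 ≈ 109.36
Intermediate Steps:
E(l, u) = 21 (E(l, u) = 15 + 6 = 21)
a(t) = -84 (a(t) = 21*(-4) = -84)
-9186/a(60) = -9186/(-84) = -9186*(-1/84) = 1531/14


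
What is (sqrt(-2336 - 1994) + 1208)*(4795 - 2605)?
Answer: 2645520 + 2190*I*sqrt(4330) ≈ 2.6455e+6 + 1.4411e+5*I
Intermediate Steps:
(sqrt(-2336 - 1994) + 1208)*(4795 - 2605) = (sqrt(-4330) + 1208)*2190 = (I*sqrt(4330) + 1208)*2190 = (1208 + I*sqrt(4330))*2190 = 2645520 + 2190*I*sqrt(4330)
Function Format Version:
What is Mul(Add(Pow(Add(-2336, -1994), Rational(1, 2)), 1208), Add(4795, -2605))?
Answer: Add(2645520, Mul(2190, I, Pow(4330, Rational(1, 2)))) ≈ Add(2.6455e+6, Mul(1.4411e+5, I))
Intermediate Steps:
Mul(Add(Pow(Add(-2336, -1994), Rational(1, 2)), 1208), Add(4795, -2605)) = Mul(Add(Pow(-4330, Rational(1, 2)), 1208), 2190) = Mul(Add(Mul(I, Pow(4330, Rational(1, 2))), 1208), 2190) = Mul(Add(1208, Mul(I, Pow(4330, Rational(1, 2)))), 2190) = Add(2645520, Mul(2190, I, Pow(4330, Rational(1, 2))))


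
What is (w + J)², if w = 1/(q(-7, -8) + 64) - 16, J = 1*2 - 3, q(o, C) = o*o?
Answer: 3686400/12769 ≈ 288.70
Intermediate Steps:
q(o, C) = o²
J = -1 (J = 2 - 3 = -1)
w = -1807/113 (w = 1/((-7)² + 64) - 16 = 1/(49 + 64) - 16 = 1/113 - 16 = -1807/113 ≈ -15.991)
(w + J)² = (-1807/113 - 1)² = (-1920/113)² = 3686400/12769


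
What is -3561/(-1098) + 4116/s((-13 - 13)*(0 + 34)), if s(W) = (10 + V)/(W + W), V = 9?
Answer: -2663391655/6954 ≈ -3.8300e+5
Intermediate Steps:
s(W) = 19/(2*W) (s(W) = (10 + 9)/(W + W) = 19/((2*W)) = 19*(1/(2*W)) = 19/(2*W))
-3561/(-1098) + 4116/s((-13 - 13)*(0 + 34)) = -3561/(-1098) + 4116/((19/(2*(((-13 - 13)*(0 + 34)))))) = -3561*(-1/1098) + 4116/((19/(2*((-26*34))))) = 1187/366 + 4116/(((19/2)/(-884))) = 1187/366 + 4116/(((19/2)*(-1/884))) = 1187/366 + 4116/(-19/1768) = 1187/366 + 4116*(-1768/19) = 1187/366 - 7277088/19 = -2663391655/6954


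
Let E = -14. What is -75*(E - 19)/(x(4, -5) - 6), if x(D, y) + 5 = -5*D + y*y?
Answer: -825/2 ≈ -412.50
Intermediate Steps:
x(D, y) = -5 + y**2 - 5*D (x(D, y) = -5 + (-5*D + y*y) = -5 + (-5*D + y**2) = -5 + (y**2 - 5*D) = -5 + y**2 - 5*D)
-75*(E - 19)/(x(4, -5) - 6) = -75*(-14 - 19)/((-5 + (-5)**2 - 5*4) - 6) = -(-2475)/((-5 + 25 - 20) - 6) = -(-2475)/(0 - 6) = -(-2475)/(-6) = -(-2475)*(-1)/6 = -75*11/2 = -825/2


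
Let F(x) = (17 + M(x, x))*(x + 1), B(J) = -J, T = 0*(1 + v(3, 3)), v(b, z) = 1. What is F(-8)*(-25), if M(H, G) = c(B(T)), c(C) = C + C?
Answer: 2975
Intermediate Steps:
T = 0 (T = 0*(1 + 1) = 0*2 = 0)
c(C) = 2*C
M(H, G) = 0 (M(H, G) = 2*(-1*0) = 2*0 = 0)
F(x) = 17 + 17*x (F(x) = (17 + 0)*(x + 1) = 17*(1 + x) = 17 + 17*x)
F(-8)*(-25) = (17 + 17*(-8))*(-25) = (17 - 136)*(-25) = -119*(-25) = 2975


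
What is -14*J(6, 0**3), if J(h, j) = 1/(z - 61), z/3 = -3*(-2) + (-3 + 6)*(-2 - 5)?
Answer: 7/53 ≈ 0.13208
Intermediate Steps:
z = -45 (z = 3*(-3*(-2) + (-3 + 6)*(-2 - 5)) = 3*(6 + 3*(-7)) = 3*(6 - 21) = 3*(-15) = -45)
J(h, j) = -1/106 (J(h, j) = 1/(-45 - 61) = 1/(-106) = -1/106)
-14*J(6, 0**3) = -14*(-1/106) = 7/53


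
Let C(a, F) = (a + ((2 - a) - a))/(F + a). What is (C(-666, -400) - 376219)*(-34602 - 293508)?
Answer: 65794277764710/533 ≈ 1.2344e+11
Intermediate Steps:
C(a, F) = (2 - a)/(F + a) (C(a, F) = (a + (2 - 2*a))/(F + a) = (2 - a)/(F + a))
(C(-666, -400) - 376219)*(-34602 - 293508) = ((2 - 1*(-666))/(-400 - 666) - 376219)*(-34602 - 293508) = ((2 + 666)/(-1066) - 376219)*(-328110) = (-1/1066*668 - 376219)*(-328110) = (-334/533 - 376219)*(-328110) = -200525061/533*(-328110) = 65794277764710/533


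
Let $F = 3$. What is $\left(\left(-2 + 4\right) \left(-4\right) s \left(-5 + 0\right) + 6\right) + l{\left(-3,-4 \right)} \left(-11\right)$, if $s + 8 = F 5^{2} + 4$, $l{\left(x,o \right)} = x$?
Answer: $2879$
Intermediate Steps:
$s = 71$ ($s = -8 + \left(3 \cdot 5^{2} + 4\right) = -8 + \left(3 \cdot 25 + 4\right) = -8 + \left(75 + 4\right) = -8 + 79 = 71$)
$\left(\left(-2 + 4\right) \left(-4\right) s \left(-5 + 0\right) + 6\right) + l{\left(-3,-4 \right)} \left(-11\right) = \left(\left(-2 + 4\right) \left(-4\right) 71 \left(-5 + 0\right) + 6\right) - -33 = \left(2 \left(-4\right) 71 \left(-5\right) + 6\right) + 33 = \left(\left(-8\right) \left(-355\right) + 6\right) + 33 = \left(2840 + 6\right) + 33 = 2846 + 33 = 2879$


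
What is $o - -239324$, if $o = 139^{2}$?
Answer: $258645$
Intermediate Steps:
$o = 19321$
$o - -239324 = 19321 - -239324 = 19321 + 239324 = 258645$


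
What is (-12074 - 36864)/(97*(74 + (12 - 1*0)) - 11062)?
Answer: 24469/1360 ≈ 17.992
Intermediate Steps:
(-12074 - 36864)/(97*(74 + (12 - 1*0)) - 11062) = -48938/(97*(74 + (12 + 0)) - 11062) = -48938/(97*(74 + 12) - 11062) = -48938/(97*86 - 11062) = -48938/(8342 - 11062) = -48938/(-2720) = -48938*(-1/2720) = 24469/1360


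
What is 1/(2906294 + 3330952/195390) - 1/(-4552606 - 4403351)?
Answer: 1158884276921/2542883300632050342 ≈ 4.5574e-7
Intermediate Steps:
1/(2906294 + 3330952/195390) - 1/(-4552606 - 4403351) = 1/(2906294 + 3330952*(1/195390)) - 1/(-8955957) = 1/(2906294 + 1665476/97695) - 1*(-1/8955957) = 1/(283932057806/97695) + 1/8955957 = 97695/283932057806 + 1/8955957 = 1158884276921/2542883300632050342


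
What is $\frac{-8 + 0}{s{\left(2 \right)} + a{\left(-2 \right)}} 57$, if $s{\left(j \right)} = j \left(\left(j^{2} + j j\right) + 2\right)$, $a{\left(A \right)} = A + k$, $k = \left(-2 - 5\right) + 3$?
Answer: $- \frac{228}{7} \approx -32.571$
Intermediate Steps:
$k = -4$ ($k = -7 + 3 = -4$)
$a{\left(A \right)} = -4 + A$ ($a{\left(A \right)} = A - 4 = -4 + A$)
$s{\left(j \right)} = j \left(2 + 2 j^{2}\right)$ ($s{\left(j \right)} = j \left(\left(j^{2} + j^{2}\right) + 2\right) = j \left(2 j^{2} + 2\right) = j \left(2 + 2 j^{2}\right)$)
$\frac{-8 + 0}{s{\left(2 \right)} + a{\left(-2 \right)}} 57 = \frac{-8 + 0}{2 \cdot 2 \left(1 + 2^{2}\right) - 6} \cdot 57 = - \frac{8}{2 \cdot 2 \left(1 + 4\right) - 6} \cdot 57 = - \frac{8}{2 \cdot 2 \cdot 5 - 6} \cdot 57 = - \frac{8}{20 - 6} \cdot 57 = - \frac{8}{14} \cdot 57 = \left(-8\right) \frac{1}{14} \cdot 57 = \left(- \frac{4}{7}\right) 57 = - \frac{228}{7}$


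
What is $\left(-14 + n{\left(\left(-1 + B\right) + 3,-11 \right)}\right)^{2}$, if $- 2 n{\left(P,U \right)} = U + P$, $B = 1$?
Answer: $100$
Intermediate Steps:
$n{\left(P,U \right)} = - \frac{P}{2} - \frac{U}{2}$ ($n{\left(P,U \right)} = - \frac{U + P}{2} = - \frac{P + U}{2} = - \frac{P}{2} - \frac{U}{2}$)
$\left(-14 + n{\left(\left(-1 + B\right) + 3,-11 \right)}\right)^{2} = \left(-14 - \left(- \frac{11}{2} + \frac{\left(-1 + 1\right) + 3}{2}\right)\right)^{2} = \left(-14 + \left(- \frac{0 + 3}{2} + \frac{11}{2}\right)\right)^{2} = \left(-14 + \left(\left(- \frac{1}{2}\right) 3 + \frac{11}{2}\right)\right)^{2} = \left(-14 + \left(- \frac{3}{2} + \frac{11}{2}\right)\right)^{2} = \left(-14 + 4\right)^{2} = \left(-10\right)^{2} = 100$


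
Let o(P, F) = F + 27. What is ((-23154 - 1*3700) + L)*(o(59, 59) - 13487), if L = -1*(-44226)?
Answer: -232802172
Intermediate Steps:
o(P, F) = 27 + F
L = 44226
((-23154 - 1*3700) + L)*(o(59, 59) - 13487) = ((-23154 - 1*3700) + 44226)*((27 + 59) - 13487) = ((-23154 - 3700) + 44226)*(86 - 13487) = (-26854 + 44226)*(-13401) = 17372*(-13401) = -232802172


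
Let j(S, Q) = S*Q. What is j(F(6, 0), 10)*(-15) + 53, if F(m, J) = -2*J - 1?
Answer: 203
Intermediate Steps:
F(m, J) = -1 - 2*J
j(S, Q) = Q*S
j(F(6, 0), 10)*(-15) + 53 = (10*(-1 - 2*0))*(-15) + 53 = (10*(-1 + 0))*(-15) + 53 = (10*(-1))*(-15) + 53 = -10*(-15) + 53 = 150 + 53 = 203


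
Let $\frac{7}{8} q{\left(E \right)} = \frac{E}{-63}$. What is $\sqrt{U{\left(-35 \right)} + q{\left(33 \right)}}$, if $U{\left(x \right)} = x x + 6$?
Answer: $\frac{\sqrt{542607}}{21} \approx 35.077$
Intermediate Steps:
$q{\left(E \right)} = - \frac{8 E}{441}$ ($q{\left(E \right)} = \frac{8 \frac{E}{-63}}{7} = \frac{8 E \left(- \frac{1}{63}\right)}{7} = \frac{8 \left(- \frac{E}{63}\right)}{7} = - \frac{8 E}{441}$)
$U{\left(x \right)} = 6 + x^{2}$ ($U{\left(x \right)} = x^{2} + 6 = 6 + x^{2}$)
$\sqrt{U{\left(-35 \right)} + q{\left(33 \right)}} = \sqrt{\left(6 + \left(-35\right)^{2}\right) - \frac{88}{147}} = \sqrt{\left(6 + 1225\right) - \frac{88}{147}} = \sqrt{1231 - \frac{88}{147}} = \sqrt{\frac{180869}{147}} = \frac{\sqrt{542607}}{21}$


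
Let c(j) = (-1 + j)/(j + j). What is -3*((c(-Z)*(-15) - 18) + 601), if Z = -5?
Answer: -1731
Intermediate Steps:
c(j) = (-1 + j)/(2*j) (c(j) = (-1 + j)/((2*j)) = (-1 + j)*(1/(2*j)) = (-1 + j)/(2*j))
-3*((c(-Z)*(-15) - 18) + 601) = -3*((((-1 - 1*(-5))/(2*((-1*(-5)))))*(-15) - 18) + 601) = -3*((((½)*(-1 + 5)/5)*(-15) - 18) + 601) = -3*((((½)*(⅕)*4)*(-15) - 18) + 601) = -3*(((⅖)*(-15) - 18) + 601) = -3*((-6 - 18) + 601) = -3*(-24 + 601) = -3*577 = -1731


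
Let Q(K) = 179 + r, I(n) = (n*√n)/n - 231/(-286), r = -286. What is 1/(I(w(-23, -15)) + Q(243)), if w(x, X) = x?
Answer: -71786/7638669 - 676*I*√23/7638669 ≈ -0.0093977 - 0.00042442*I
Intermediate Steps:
I(n) = 21/26 + √n (I(n) = n^(3/2)/n - 231*(-1/286) = √n + 21/26 = 21/26 + √n)
Q(K) = -107 (Q(K) = 179 - 286 = -107)
1/(I(w(-23, -15)) + Q(243)) = 1/((21/26 + √(-23)) - 107) = 1/((21/26 + I*√23) - 107) = 1/(-2761/26 + I*√23)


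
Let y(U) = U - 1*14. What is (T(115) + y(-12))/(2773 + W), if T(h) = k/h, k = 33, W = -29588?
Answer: 2957/3083725 ≈ 0.00095891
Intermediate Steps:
y(U) = -14 + U (y(U) = U - 14 = -14 + U)
T(h) = 33/h
(T(115) + y(-12))/(2773 + W) = (33/115 + (-14 - 12))/(2773 - 29588) = (33*(1/115) - 26)/(-26815) = (33/115 - 26)*(-1/26815) = -2957/115*(-1/26815) = 2957/3083725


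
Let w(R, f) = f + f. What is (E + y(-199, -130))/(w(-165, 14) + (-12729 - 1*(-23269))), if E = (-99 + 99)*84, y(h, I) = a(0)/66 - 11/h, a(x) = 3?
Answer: 441/46266704 ≈ 9.5317e-6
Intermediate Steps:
y(h, I) = 1/22 - 11/h (y(h, I) = 3/66 - 11/h = 3*(1/66) - 11/h = 1/22 - 11/h)
E = 0 (E = 0*84 = 0)
w(R, f) = 2*f
(E + y(-199, -130))/(w(-165, 14) + (-12729 - 1*(-23269))) = (0 + (1/22)*(-242 - 199)/(-199))/(2*14 + (-12729 - 1*(-23269))) = (0 + (1/22)*(-1/199)*(-441))/(28 + (-12729 + 23269)) = (0 + 441/4378)/(28 + 10540) = (441/4378)/10568 = (441/4378)*(1/10568) = 441/46266704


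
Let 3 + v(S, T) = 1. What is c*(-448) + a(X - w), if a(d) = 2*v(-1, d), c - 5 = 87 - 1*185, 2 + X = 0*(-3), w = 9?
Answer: 41660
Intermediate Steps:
v(S, T) = -2 (v(S, T) = -3 + 1 = -2)
X = -2 (X = -2 + 0*(-3) = -2 + 0 = -2)
c = -93 (c = 5 + (87 - 1*185) = 5 + (87 - 185) = 5 - 98 = -93)
a(d) = -4 (a(d) = 2*(-2) = -4)
c*(-448) + a(X - w) = -93*(-448) - 4 = 41664 - 4 = 41660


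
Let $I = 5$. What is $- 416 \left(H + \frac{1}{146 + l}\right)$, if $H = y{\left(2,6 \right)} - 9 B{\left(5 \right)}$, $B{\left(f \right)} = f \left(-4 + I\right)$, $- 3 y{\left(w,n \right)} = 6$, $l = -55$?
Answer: $\frac{136832}{7} \approx 19547.0$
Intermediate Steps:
$y{\left(w,n \right)} = -2$ ($y{\left(w,n \right)} = \left(- \frac{1}{3}\right) 6 = -2$)
$B{\left(f \right)} = f$ ($B{\left(f \right)} = f \left(-4 + 5\right) = f 1 = f$)
$H = -47$ ($H = -2 - 45 = -47$)
$- 416 \left(H + \frac{1}{146 + l}\right) = - 416 \left(-47 + \frac{1}{146 - 55}\right) = - 416 \left(-47 + \frac{1}{91}\right) = \left(-416\right) \left(- \frac{4276}{91}\right) = \frac{136832}{7}$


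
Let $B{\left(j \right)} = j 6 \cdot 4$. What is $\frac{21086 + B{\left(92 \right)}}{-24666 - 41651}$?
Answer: $- \frac{23294}{66317} \approx -0.35125$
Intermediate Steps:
$B{\left(j \right)} = 24 j$ ($B{\left(j \right)} = j 24 = 24 j$)
$\frac{21086 + B{\left(92 \right)}}{-24666 - 41651} = \frac{21086 + 24 \cdot 92}{-24666 - 41651} = \frac{21086 + 2208}{-66317} = 23294 \left(- \frac{1}{66317}\right) = - \frac{23294}{66317}$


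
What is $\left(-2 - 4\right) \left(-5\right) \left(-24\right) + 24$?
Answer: $-696$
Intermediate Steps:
$\left(-2 - 4\right) \left(-5\right) \left(-24\right) + 24 = \left(-6\right) \left(-5\right) \left(-24\right) + 24 = 30 \left(-24\right) + 24 = -720 + 24 = -696$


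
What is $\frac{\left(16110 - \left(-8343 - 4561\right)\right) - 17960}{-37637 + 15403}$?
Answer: $- \frac{5527}{11117} \approx -0.49717$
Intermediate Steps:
$\frac{\left(16110 - \left(-8343 - 4561\right)\right) - 17960}{-37637 + 15403} = \frac{\left(16110 - \left(-8343 - 4561\right)\right) - 17960}{-22234} = \left(\left(16110 - -12904\right) - 17960\right) \left(- \frac{1}{22234}\right) = \left(\left(16110 + 12904\right) - 17960\right) \left(- \frac{1}{22234}\right) = \left(29014 - 17960\right) \left(- \frac{1}{22234}\right) = 11054 \left(- \frac{1}{22234}\right) = - \frac{5527}{11117}$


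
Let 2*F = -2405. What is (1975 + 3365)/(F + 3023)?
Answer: 10680/3641 ≈ 2.9333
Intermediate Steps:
F = -2405/2 (F = (½)*(-2405) = -2405/2 ≈ -1202.5)
(1975 + 3365)/(F + 3023) = (1975 + 3365)/(-2405/2 + 3023) = 5340/(3641/2) = 5340*(2/3641) = 10680/3641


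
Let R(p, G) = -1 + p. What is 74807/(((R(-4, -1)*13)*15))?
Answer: -74807/975 ≈ -76.725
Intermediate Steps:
74807/(((R(-4, -1)*13)*15)) = 74807/((((-1 - 4)*13)*15)) = 74807/((-5*13*15)) = 74807/((-65*15)) = 74807/(-975) = 74807*(-1/975) = -74807/975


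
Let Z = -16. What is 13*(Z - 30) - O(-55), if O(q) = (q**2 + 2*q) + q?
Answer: -3458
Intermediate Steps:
O(q) = q**2 + 3*q
13*(Z - 30) - O(-55) = 13*(-16 - 30) - (-55)*(3 - 55) = 13*(-46) - (-55)*(-52) = -598 - 1*2860 = -598 - 2860 = -3458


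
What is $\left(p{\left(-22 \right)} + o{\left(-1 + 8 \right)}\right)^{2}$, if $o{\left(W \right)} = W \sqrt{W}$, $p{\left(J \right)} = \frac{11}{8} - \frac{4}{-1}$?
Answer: $\frac{23801}{64} + \frac{301 \sqrt{7}}{4} \approx 570.98$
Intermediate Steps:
$p{\left(J \right)} = \frac{43}{8}$ ($p{\left(J \right)} = 11 \cdot \frac{1}{8} - -4 = \frac{11}{8} + 4 = \frac{43}{8}$)
$o{\left(W \right)} = W^{\frac{3}{2}}$
$\left(p{\left(-22 \right)} + o{\left(-1 + 8 \right)}\right)^{2} = \left(\frac{43}{8} + \left(-1 + 8\right)^{\frac{3}{2}}\right)^{2} = \left(\frac{43}{8} + 7^{\frac{3}{2}}\right)^{2} = \left(\frac{43}{8} + 7 \sqrt{7}\right)^{2}$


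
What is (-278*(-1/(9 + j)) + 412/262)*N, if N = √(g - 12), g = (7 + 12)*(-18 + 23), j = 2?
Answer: 38684*√83/1441 ≈ 244.57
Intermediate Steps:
g = 95 (g = 19*5 = 95)
N = √83 (N = √(95 - 12) = √83 ≈ 9.1104)
(-278*(-1/(9 + j)) + 412/262)*N = (-278*(-1/(9 + 2)) + 412/262)*√83 = (-278/(11*(-1)) + 412*(1/262))*√83 = (-278/(-11) + 206/131)*√83 = (-278*(-1/11) + 206/131)*√83 = (278/11 + 206/131)*√83 = 38684*√83/1441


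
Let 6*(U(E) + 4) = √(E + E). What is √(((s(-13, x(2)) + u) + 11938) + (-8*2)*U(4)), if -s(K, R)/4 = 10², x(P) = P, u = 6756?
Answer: √(165222 - 48*√2)/3 ≈ 135.46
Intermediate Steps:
U(E) = -4 + √2*√E/6 (U(E) = -4 + √(E + E)/6 = -4 + √(2*E)/6 = -4 + (√2*√E)/6 = -4 + √2*√E/6)
s(K, R) = -400 (s(K, R) = -4*10² = -4*100 = -400)
√(((s(-13, x(2)) + u) + 11938) + (-8*2)*U(4)) = √(((-400 + 6756) + 11938) + (-8*2)*(-4 + √2*√4/6)) = √((6356 + 11938) - 16*(-4 + (⅙)*√2*2)) = √(18294 - 16*(-4 + √2/3)) = √(18294 + (64 - 16*√2/3)) = √(18358 - 16*√2/3)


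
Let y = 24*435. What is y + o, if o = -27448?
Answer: -17008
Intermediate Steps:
y = 10440
y + o = 10440 - 27448 = -17008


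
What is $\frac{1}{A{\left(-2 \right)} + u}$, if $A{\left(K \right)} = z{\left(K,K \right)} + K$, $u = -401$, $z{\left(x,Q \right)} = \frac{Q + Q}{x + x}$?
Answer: $- \frac{1}{402} \approx -0.0024876$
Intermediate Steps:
$z{\left(x,Q \right)} = \frac{Q}{x}$ ($z{\left(x,Q \right)} = \frac{2 Q}{2 x} = 2 Q \frac{1}{2 x} = \frac{Q}{x}$)
$A{\left(K \right)} = 1 + K$ ($A{\left(K \right)} = \frac{K}{K} + K = 1 + K$)
$\frac{1}{A{\left(-2 \right)} + u} = \frac{1}{\left(1 - 2\right) - 401} = \frac{1}{-1 - 401} = \frac{1}{-402} = - \frac{1}{402}$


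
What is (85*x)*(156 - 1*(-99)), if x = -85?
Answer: -1842375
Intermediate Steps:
(85*x)*(156 - 1*(-99)) = (85*(-85))*(156 - 1*(-99)) = -7225*(156 + 99) = -7225*255 = -1842375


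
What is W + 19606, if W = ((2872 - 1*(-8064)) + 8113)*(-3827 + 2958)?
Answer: -16533975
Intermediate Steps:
W = -16553581 (W = ((2872 + 8064) + 8113)*(-869) = (10936 + 8113)*(-869) = 19049*(-869) = -16553581)
W + 19606 = -16553581 + 19606 = -16533975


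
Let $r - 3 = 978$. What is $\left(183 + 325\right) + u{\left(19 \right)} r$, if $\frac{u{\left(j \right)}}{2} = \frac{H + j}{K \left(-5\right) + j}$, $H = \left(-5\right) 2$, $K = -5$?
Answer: $\frac{20005}{22} \approx 909.32$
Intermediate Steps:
$r = 981$ ($r = 3 + 978 = 981$)
$H = -10$
$u{\left(j \right)} = \frac{2 \left(-10 + j\right)}{25 + j}$ ($u{\left(j \right)} = 2 \frac{-10 + j}{\left(-5\right) \left(-5\right) + j} = 2 \frac{-10 + j}{25 + j} = \frac{2 \left(-10 + j\right)}{25 + j}$)
$\left(183 + 325\right) + u{\left(19 \right)} r = \left(183 + 325\right) + \frac{2 \left(-10 + 19\right)}{25 + 19} \cdot 981 = 508 + 2 \cdot \frac{1}{44} \cdot 9 \cdot 981 = 508 + \frac{9}{22} \cdot 981 = 508 + \frac{8829}{22} = \frac{20005}{22}$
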